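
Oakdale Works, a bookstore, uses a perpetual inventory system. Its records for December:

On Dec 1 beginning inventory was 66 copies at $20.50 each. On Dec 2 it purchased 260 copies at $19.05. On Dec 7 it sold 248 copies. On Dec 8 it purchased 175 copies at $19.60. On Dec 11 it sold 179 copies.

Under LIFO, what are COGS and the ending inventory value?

COGS = $8,230.60; ending inventory = $1,505.40

Dec 7, 248 sold [LIFO — newest first]: 248 @ $19.05 = $4,724.40
Dec 11, 179 sold [LIFO — newest first]: 175 @ $19.60 + 4 @ $19.05 = $3,506.20
Total COGS = $4,724.40 + $3,506.20 = $8,230.60
Ending inventory: 66 @ $20.50 + 8 @ $19.05 = $1,505.40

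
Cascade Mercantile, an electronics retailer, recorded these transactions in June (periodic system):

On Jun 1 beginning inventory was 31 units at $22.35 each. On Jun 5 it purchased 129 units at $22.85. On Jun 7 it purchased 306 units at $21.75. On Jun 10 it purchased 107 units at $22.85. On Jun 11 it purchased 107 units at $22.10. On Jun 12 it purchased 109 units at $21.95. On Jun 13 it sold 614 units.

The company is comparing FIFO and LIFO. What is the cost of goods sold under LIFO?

COGS = $13,531.45

FIFO COGS: 31 @ $22.35 + 129 @ $22.85 + 306 @ $21.75 + 107 @ $22.85 + 41 @ $22.10 = $13,647.05
LIFO COGS: 109 @ $21.95 + 107 @ $22.10 + 107 @ $22.85 + 291 @ $21.75 = $13,531.45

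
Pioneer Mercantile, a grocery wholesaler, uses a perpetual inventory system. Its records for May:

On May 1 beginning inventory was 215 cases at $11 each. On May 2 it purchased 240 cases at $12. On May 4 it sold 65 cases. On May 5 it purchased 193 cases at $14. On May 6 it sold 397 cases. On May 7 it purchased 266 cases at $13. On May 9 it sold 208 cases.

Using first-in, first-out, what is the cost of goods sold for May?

COGS = $8,233

May 4, 65 sold [FIFO — oldest first]: 65 @ $11 = $715
May 6, 397 sold [FIFO — oldest first]: 150 @ $11 + 240 @ $12 + 7 @ $14 = $4,628
May 9, 208 sold [FIFO — oldest first]: 186 @ $14 + 22 @ $13 = $2,890
Total COGS = $715 + $4,628 + $2,890 = $8,233
Ending inventory: 244 @ $13 = $3,172
Check: goods available $11,405 = COGS $8,233 + ending $3,172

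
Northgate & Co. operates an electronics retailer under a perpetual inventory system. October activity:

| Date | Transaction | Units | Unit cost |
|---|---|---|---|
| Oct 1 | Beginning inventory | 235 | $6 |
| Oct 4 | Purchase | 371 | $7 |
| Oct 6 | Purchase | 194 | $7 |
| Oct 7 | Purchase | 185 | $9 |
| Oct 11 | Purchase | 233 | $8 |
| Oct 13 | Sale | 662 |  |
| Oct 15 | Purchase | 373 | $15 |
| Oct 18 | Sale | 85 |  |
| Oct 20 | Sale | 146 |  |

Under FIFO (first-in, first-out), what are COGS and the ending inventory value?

Oct 13, 662 sold [FIFO — oldest first]: 235 @ $6 + 371 @ $7 + 56 @ $7 = $4,399
Oct 18, 85 sold [FIFO — oldest first]: 85 @ $7 = $595
Oct 20, 146 sold [FIFO — oldest first]: 53 @ $7 + 93 @ $9 = $1,208
Total COGS = $4,399 + $595 + $1,208 = $6,202
Ending inventory: 92 @ $9 + 233 @ $8 + 373 @ $15 = $8,287

COGS = $6,202; ending inventory = $8,287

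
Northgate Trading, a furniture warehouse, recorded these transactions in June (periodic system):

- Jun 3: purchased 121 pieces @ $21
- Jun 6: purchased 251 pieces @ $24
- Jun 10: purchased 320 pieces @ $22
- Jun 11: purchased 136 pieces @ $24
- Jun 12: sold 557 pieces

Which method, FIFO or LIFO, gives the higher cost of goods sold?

FIFO COGS: 121 @ $21 + 251 @ $24 + 185 @ $22 = $12,635
LIFO COGS: 136 @ $24 + 320 @ $22 + 101 @ $24 = $12,728

LIFO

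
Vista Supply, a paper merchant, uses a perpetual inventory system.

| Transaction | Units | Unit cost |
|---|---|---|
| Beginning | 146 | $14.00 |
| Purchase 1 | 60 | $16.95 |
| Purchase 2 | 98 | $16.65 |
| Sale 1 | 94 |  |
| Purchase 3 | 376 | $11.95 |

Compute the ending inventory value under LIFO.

Sale 1 (94) [LIFO — newest first]: 94 @ $16.65 = $1,565.10
Ending inventory: 146 @ $14.00 + 60 @ $16.95 + 4 @ $16.65 + 376 @ $11.95 = $7,620.80

Ending inventory = $7,620.80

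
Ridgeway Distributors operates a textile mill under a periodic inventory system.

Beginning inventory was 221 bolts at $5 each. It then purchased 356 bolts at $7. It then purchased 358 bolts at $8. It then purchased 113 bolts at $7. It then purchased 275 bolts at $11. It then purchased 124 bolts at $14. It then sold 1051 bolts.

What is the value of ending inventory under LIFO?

Ending inventory = $2,330

Sale 1 (1051) [LIFO — newest first]: 124 @ $14 + 275 @ $11 + 113 @ $7 + 358 @ $8 + 181 @ $7 = $9,683
Ending inventory: 221 @ $5 + 175 @ $7 = $2,330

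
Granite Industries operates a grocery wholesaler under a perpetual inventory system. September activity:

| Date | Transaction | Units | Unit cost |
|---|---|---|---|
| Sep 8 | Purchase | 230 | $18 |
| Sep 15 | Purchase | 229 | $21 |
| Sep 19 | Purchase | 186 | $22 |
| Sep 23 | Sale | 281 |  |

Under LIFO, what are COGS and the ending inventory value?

Sep 23, 281 sold [LIFO — newest first]: 186 @ $22 + 95 @ $21 = $6,087
Ending inventory: 230 @ $18 + 134 @ $21 = $6,954

COGS = $6,087; ending inventory = $6,954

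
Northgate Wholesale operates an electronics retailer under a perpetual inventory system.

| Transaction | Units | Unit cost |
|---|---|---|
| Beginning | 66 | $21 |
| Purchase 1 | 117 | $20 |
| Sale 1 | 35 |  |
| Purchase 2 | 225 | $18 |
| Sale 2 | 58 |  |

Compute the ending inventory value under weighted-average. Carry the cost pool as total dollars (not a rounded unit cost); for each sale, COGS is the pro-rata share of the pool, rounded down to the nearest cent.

Ending inventory = $5,965.06

After Beginning: 66 on hand, pool $1,386.00 (≈ $21.0000 each)
After Purchase 1: 183 on hand, pool $3,726.00 (≈ $20.3607 each)
Sale 1, sell 35: 35/183 × $3,726.00 → $712.62
After Purchase 2: 373 on hand, pool $7,063.38 (≈ $18.9367 each)
Sale 2, sell 58: 58/373 × $7,063.38 → $1,098.32
Total COGS = $712.62 + $1,098.32 = $1,810.94
Ending inventory (cost pool remaining) = $5,965.06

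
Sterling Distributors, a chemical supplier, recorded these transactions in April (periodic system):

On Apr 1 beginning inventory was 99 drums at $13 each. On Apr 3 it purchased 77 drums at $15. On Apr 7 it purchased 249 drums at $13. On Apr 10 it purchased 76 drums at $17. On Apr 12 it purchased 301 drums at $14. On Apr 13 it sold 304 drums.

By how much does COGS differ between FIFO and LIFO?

FIFO COGS: 99 @ $13 + 77 @ $15 + 128 @ $13 = $4,106
LIFO COGS: 301 @ $14 + 3 @ $17 = $4,265
Difference = |$4,106 − $4,265| = $159

$159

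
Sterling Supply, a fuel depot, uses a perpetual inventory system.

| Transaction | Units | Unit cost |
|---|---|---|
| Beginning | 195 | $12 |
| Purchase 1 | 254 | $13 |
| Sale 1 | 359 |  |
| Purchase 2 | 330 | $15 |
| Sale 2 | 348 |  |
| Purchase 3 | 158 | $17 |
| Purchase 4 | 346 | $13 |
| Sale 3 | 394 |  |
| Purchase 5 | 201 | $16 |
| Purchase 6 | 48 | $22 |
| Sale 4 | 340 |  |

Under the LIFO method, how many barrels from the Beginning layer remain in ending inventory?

72

Sale 1 (359) [LIFO — newest first]: 254 @ $13 + 105 @ $12 = $4,562
Sale 2 (348) [LIFO — newest first]: 330 @ $15 + 18 @ $12 = $5,166
Sale 3 (394) [LIFO — newest first]: 346 @ $13 + 48 @ $17 = $5,314
Sale 4 (340) [LIFO — newest first]: 48 @ $22 + 201 @ $16 + 91 @ $17 = $5,819
Total COGS = $4,562 + $5,166 + $5,314 + $5,819 = $20,861
Ending inventory: 72 @ $12 + 19 @ $17 = $1,187
Check: goods available $22,048 = COGS $20,861 + ending $1,187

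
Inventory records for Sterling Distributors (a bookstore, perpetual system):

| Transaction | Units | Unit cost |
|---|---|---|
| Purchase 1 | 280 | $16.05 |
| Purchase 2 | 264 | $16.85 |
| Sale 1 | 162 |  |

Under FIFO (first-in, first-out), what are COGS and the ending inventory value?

COGS = $2,600.10; ending inventory = $6,342.30

Sale 1 (162) [FIFO — oldest first]: 162 @ $16.05 = $2,600.10
Ending inventory: 118 @ $16.05 + 264 @ $16.85 = $6,342.30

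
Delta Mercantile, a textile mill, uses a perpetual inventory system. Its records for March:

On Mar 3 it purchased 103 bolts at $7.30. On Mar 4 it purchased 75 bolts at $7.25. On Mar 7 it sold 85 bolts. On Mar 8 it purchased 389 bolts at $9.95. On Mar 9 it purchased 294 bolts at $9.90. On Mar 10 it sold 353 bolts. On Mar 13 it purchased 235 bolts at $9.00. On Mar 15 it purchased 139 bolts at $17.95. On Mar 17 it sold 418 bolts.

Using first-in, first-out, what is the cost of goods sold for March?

COGS = $8,027.30

Mar 7, 85 sold [FIFO — oldest first]: 85 @ $7.30 = $620.50
Mar 10, 353 sold [FIFO — oldest first]: 18 @ $7.30 + 75 @ $7.25 + 260 @ $9.95 = $3,262.15
Mar 17, 418 sold [FIFO — oldest first]: 129 @ $9.95 + 289 @ $9.90 = $4,144.65
Total COGS = $620.50 + $3,262.15 + $4,144.65 = $8,027.30
Ending inventory: 5 @ $9.90 + 235 @ $9.00 + 139 @ $17.95 = $4,659.55
Check: goods available $12,686.85 = COGS $8,027.30 + ending $4,659.55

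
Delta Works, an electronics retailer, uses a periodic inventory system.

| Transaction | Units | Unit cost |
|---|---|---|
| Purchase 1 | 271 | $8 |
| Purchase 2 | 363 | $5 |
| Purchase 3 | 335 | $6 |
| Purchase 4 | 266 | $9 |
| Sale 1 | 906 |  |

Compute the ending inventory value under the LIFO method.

Sale 1 (906) [LIFO — newest first]: 266 @ $9 + 335 @ $6 + 305 @ $5 = $5,929
Ending inventory: 271 @ $8 + 58 @ $5 = $2,458
Check: goods available $8,387 = COGS $5,929 + ending $2,458

Ending inventory = $2,458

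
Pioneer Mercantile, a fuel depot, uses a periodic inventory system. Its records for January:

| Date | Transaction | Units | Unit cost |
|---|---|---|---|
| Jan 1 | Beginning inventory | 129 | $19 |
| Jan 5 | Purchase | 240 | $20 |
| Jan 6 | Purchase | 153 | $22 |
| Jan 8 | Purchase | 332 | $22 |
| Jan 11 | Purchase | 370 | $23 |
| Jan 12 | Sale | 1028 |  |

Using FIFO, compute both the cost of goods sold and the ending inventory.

Jan 12, 1028 sold [FIFO — oldest first]: 129 @ $19 + 240 @ $20 + 153 @ $22 + 332 @ $22 + 174 @ $23 = $21,923
Ending inventory: 196 @ $23 = $4,508

COGS = $21,923; ending inventory = $4,508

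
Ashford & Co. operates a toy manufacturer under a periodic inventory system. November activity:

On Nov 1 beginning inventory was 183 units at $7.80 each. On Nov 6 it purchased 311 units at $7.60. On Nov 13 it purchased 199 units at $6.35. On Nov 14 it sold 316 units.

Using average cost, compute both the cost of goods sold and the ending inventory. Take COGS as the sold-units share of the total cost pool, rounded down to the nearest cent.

Nov 14, sell 316: 316/693 × $5,054.65 → $2,304.86
Ending inventory (cost pool remaining) = $2,749.79
Check: goods available $5,054.65 = COGS $2,304.86 + ending $2,749.79

COGS = $2,304.86; ending inventory = $2,749.79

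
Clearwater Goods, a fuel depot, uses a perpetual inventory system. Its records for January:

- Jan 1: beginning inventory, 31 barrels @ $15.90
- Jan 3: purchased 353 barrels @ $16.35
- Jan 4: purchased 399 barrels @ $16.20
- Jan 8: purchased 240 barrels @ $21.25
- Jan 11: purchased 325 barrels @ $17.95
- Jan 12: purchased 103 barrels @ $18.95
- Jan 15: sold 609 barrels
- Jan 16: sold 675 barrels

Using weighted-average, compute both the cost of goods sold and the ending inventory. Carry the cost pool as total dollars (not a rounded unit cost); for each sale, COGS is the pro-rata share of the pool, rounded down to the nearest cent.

COGS = $22,665.87; ending inventory = $2,947.98

After Jan 1: 31 on hand, pool $492.90 (≈ $15.9000 each)
After Jan 3: 384 on hand, pool $6,264.45 (≈ $16.3137 each)
After Jan 4: 783 on hand, pool $12,728.25 (≈ $16.2557 each)
After Jan 8: 1023 on hand, pool $17,828.25 (≈ $17.4274 each)
After Jan 11: 1348 on hand, pool $23,662.00 (≈ $17.5534 each)
After Jan 12: 1451 on hand, pool $25,613.85 (≈ $17.6525 each)
Jan 15, sell 609: 609/1451 × $25,613.85 → $10,750.40
Jan 16, sell 675: 675/842 × $14,863.45 → $11,915.47
Total COGS = $10,750.40 + $11,915.47 = $22,665.87
Ending inventory (cost pool remaining) = $2,947.98
Check: goods available $25,613.85 = COGS $22,665.87 + ending $2,947.98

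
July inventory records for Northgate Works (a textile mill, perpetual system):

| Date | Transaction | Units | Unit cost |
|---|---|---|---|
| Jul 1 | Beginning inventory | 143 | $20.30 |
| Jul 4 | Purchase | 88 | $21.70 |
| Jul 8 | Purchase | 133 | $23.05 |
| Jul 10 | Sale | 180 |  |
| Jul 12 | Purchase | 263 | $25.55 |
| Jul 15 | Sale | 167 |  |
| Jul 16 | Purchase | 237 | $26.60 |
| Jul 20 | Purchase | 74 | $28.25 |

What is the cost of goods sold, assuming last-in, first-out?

COGS = $8,352.40

Jul 10, 180 sold [LIFO — newest first]: 133 @ $23.05 + 47 @ $21.70 = $4,085.55
Jul 15, 167 sold [LIFO — newest first]: 167 @ $25.55 = $4,266.85
Total COGS = $4,085.55 + $4,266.85 = $8,352.40
Ending inventory: 143 @ $20.30 + 41 @ $21.70 + 96 @ $25.55 + 237 @ $26.60 + 74 @ $28.25 = $14,640.10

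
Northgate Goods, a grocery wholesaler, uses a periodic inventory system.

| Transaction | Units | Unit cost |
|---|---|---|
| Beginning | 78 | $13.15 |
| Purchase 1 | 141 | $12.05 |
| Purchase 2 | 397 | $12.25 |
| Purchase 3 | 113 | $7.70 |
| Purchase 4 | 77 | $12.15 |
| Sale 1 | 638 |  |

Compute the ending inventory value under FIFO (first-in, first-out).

Ending inventory = $1,636.25

Sale 1 (638) [FIFO — oldest first]: 78 @ $13.15 + 141 @ $12.05 + 397 @ $12.25 + 22 @ $7.70 = $7,757.40
Ending inventory: 91 @ $7.70 + 77 @ $12.15 = $1,636.25
Check: goods available $9,393.65 = COGS $7,757.40 + ending $1,636.25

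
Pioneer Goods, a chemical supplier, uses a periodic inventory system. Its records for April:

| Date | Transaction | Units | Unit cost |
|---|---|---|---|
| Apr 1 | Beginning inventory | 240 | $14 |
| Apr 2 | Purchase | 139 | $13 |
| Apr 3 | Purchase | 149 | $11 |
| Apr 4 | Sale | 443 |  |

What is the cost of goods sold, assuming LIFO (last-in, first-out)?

Apr 4, 443 sold [LIFO — newest first]: 149 @ $11 + 139 @ $13 + 155 @ $14 = $5,616
Ending inventory: 85 @ $14 = $1,190

COGS = $5,616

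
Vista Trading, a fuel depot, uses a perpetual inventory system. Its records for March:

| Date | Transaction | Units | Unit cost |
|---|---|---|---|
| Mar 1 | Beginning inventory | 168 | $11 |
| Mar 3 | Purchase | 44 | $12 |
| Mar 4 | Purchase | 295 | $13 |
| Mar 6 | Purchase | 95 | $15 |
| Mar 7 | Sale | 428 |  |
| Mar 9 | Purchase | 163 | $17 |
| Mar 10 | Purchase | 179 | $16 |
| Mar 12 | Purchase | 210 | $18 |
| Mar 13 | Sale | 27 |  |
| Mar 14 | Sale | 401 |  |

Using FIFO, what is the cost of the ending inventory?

Ending inventory = $5,188

Mar 7, 428 sold [FIFO — oldest first]: 168 @ $11 + 44 @ $12 + 216 @ $13 = $5,184
Mar 13, 27 sold [FIFO — oldest first]: 27 @ $13 = $351
Mar 14, 401 sold [FIFO — oldest first]: 52 @ $13 + 95 @ $15 + 163 @ $17 + 91 @ $16 = $6,328
Total COGS = $5,184 + $351 + $6,328 = $11,863
Ending inventory: 88 @ $16 + 210 @ $18 = $5,188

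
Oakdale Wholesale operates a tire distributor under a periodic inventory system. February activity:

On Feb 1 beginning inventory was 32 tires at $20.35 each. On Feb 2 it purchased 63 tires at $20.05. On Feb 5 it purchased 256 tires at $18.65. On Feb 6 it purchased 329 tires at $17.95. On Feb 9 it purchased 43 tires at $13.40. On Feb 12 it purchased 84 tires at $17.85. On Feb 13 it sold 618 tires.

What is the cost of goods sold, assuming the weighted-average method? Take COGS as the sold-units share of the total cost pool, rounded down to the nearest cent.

Feb 13, sell 618: 618/807 × $14,669.90 → $11,234.19
Ending inventory (cost pool remaining) = $3,435.71

COGS = $11,234.19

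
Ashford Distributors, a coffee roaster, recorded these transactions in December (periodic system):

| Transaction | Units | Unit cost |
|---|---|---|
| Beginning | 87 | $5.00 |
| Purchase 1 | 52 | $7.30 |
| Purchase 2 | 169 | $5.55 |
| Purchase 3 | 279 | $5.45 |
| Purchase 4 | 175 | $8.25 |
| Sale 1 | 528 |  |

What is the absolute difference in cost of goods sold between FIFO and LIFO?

$423.45

FIFO COGS: 87 @ $5.00 + 52 @ $7.30 + 169 @ $5.55 + 220 @ $5.45 = $2,951.55
LIFO COGS: 175 @ $8.25 + 279 @ $5.45 + 74 @ $5.55 = $3,375.00
Difference = |$2,951.55 − $3,375.00| = $423.45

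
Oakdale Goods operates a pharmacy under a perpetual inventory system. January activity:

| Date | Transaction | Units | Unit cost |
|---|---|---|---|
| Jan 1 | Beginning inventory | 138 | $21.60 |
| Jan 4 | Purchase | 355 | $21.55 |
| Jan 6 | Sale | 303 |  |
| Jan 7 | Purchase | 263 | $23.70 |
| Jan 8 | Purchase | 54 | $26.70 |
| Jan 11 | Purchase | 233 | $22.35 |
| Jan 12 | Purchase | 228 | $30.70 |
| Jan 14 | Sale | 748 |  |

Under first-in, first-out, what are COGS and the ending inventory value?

COGS = $23,759.10; ending inventory = $6,754.00

Jan 6, 303 sold [FIFO — oldest first]: 138 @ $21.60 + 165 @ $21.55 = $6,536.55
Jan 14, 748 sold [FIFO — oldest first]: 190 @ $21.55 + 263 @ $23.70 + 54 @ $26.70 + 233 @ $22.35 + 8 @ $30.70 = $17,222.55
Total COGS = $6,536.55 + $17,222.55 = $23,759.10
Ending inventory: 220 @ $30.70 = $6,754.00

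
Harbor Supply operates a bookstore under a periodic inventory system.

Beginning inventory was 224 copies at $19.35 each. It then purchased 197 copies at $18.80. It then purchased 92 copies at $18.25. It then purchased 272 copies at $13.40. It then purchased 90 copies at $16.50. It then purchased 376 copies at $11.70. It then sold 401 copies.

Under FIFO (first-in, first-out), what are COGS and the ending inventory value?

Sale 1 (401) [FIFO — oldest first]: 224 @ $19.35 + 177 @ $18.80 = $7,662.00
Ending inventory: 20 @ $18.80 + 92 @ $18.25 + 272 @ $13.40 + 90 @ $16.50 + 376 @ $11.70 = $11,584.00
Check: goods available $19,246.00 = COGS $7,662.00 + ending $11,584.00

COGS = $7,662.00; ending inventory = $11,584.00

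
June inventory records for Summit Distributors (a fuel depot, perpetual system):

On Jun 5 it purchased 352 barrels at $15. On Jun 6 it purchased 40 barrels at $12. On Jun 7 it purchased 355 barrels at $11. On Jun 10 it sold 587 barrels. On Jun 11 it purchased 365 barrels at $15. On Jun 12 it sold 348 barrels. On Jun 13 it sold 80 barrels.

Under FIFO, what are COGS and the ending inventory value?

Jun 10, 587 sold [FIFO — oldest first]: 352 @ $15 + 40 @ $12 + 195 @ $11 = $7,905
Jun 12, 348 sold [FIFO — oldest first]: 160 @ $11 + 188 @ $15 = $4,580
Jun 13, 80 sold [FIFO — oldest first]: 80 @ $15 = $1,200
Total COGS = $7,905 + $4,580 + $1,200 = $13,685
Ending inventory: 97 @ $15 = $1,455
Check: goods available $15,140 = COGS $13,685 + ending $1,455

COGS = $13,685; ending inventory = $1,455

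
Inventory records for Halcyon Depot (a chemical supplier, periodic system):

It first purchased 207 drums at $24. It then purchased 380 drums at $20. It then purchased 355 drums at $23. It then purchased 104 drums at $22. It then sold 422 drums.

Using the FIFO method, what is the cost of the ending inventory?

Ending inventory = $13,753

Sale 1 (422) [FIFO — oldest first]: 207 @ $24 + 215 @ $20 = $9,268
Ending inventory: 165 @ $20 + 355 @ $23 + 104 @ $22 = $13,753
Check: goods available $23,021 = COGS $9,268 + ending $13,753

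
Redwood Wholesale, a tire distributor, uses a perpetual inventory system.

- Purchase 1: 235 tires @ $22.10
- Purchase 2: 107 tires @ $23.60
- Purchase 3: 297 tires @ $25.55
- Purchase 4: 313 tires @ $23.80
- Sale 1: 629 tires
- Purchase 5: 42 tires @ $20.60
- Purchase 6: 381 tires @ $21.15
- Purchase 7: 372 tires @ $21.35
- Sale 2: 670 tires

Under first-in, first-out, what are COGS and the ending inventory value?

Sale 1 (629) [FIFO — oldest first]: 235 @ $22.10 + 107 @ $23.60 + 287 @ $25.55 = $15,051.55
Sale 2 (670) [FIFO — oldest first]: 10 @ $25.55 + 313 @ $23.80 + 42 @ $20.60 + 305 @ $21.15 = $15,020.85
Total COGS = $15,051.55 + $15,020.85 = $30,072.40
Ending inventory: 76 @ $21.15 + 372 @ $21.35 = $9,549.60

COGS = $30,072.40; ending inventory = $9,549.60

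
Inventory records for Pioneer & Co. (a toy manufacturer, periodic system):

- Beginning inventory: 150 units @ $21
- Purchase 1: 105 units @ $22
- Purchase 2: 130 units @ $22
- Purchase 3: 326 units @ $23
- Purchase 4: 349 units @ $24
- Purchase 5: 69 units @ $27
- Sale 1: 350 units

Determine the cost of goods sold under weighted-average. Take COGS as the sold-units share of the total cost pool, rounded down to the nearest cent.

COGS = $8,077.90

Sale 1, sell 350: 350/1129 × $26,057.00 → $8,077.90
Ending inventory (cost pool remaining) = $17,979.10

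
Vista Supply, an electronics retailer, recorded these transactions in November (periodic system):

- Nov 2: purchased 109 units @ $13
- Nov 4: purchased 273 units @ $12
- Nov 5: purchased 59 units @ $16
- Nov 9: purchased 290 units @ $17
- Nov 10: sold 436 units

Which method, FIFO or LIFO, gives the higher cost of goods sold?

FIFO COGS: 109 @ $13 + 273 @ $12 + 54 @ $16 = $5,557
LIFO COGS: 290 @ $17 + 59 @ $16 + 87 @ $12 = $6,918

LIFO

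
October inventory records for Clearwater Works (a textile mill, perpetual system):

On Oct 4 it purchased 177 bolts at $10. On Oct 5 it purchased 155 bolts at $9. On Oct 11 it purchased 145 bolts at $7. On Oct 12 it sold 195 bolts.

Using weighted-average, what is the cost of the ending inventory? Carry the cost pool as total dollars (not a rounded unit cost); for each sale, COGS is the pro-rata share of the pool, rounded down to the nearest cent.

After Oct 4: 177 on hand, pool $1,770.00 (≈ $10.0000 each)
After Oct 5: 332 on hand, pool $3,165.00 (≈ $9.5331 each)
After Oct 11: 477 on hand, pool $4,180.00 (≈ $8.7631 each)
Oct 12, sell 195: 195/477 × $4,180.00 → $1,708.80
Ending inventory (cost pool remaining) = $2,471.20
Check: goods available $4,180.00 = COGS $1,708.80 + ending $2,471.20

Ending inventory = $2,471.20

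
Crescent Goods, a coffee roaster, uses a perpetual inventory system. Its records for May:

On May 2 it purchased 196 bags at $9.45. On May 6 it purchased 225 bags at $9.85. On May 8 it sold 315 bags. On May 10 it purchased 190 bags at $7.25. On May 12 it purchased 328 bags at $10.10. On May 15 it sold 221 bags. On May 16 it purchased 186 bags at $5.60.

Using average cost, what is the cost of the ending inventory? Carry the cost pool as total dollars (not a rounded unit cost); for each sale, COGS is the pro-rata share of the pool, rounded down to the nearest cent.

Ending inventory = $4,732.33

After May 2: 196 on hand, pool $1,852.20 (≈ $9.4500 each)
After May 6: 421 on hand, pool $4,068.45 (≈ $9.6638 each)
May 8, sell 315: 315/421 × $4,068.45 → $3,044.08
After May 10: 296 on hand, pool $2,401.87 (≈ $8.1144 each)
After May 12: 624 on hand, pool $5,714.67 (≈ $9.1581 each)
May 15, sell 221: 221/624 × $5,714.67 → $2,023.94
After May 16: 589 on hand, pool $4,732.33 (≈ $8.0345 each)
Total COGS = $3,044.08 + $2,023.94 = $5,068.02
Ending inventory (cost pool remaining) = $4,732.33
Check: goods available $9,800.35 = COGS $5,068.02 + ending $4,732.33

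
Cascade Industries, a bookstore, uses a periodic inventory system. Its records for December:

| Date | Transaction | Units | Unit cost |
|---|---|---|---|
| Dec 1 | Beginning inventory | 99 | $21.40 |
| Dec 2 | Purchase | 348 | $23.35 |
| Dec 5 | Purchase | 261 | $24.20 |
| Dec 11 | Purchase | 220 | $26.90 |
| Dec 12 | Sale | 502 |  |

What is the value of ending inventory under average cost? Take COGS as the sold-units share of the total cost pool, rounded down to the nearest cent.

Dec 12, sell 502: 502/928 × $22,478.60 → $12,159.75
Ending inventory (cost pool remaining) = $10,318.85

Ending inventory = $10,318.85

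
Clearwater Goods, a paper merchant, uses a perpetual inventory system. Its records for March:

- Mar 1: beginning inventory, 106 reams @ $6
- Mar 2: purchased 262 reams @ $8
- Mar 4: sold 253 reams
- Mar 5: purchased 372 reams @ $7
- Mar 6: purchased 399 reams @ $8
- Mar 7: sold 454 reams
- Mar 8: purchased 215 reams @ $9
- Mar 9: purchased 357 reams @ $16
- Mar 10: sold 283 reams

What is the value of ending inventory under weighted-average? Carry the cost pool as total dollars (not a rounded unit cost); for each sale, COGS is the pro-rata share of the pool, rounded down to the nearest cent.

After Mar 1: 106 on hand, pool $636.00 (≈ $6.0000 each)
After Mar 2: 368 on hand, pool $2,732.00 (≈ $7.4239 each)
Mar 4, sell 253: 253/368 × $2,732.00 → $1,878.25
After Mar 5: 487 on hand, pool $3,457.75 (≈ $7.1001 each)
After Mar 6: 886 on hand, pool $6,649.75 (≈ $7.5054 each)
Mar 7, sell 454: 454/886 × $6,649.75 → $3,407.43
After Mar 8: 647 on hand, pool $5,177.32 (≈ $8.0020 each)
After Mar 9: 1004 on hand, pool $10,889.32 (≈ $10.8459 each)
Mar 10, sell 283: 283/1004 × $10,889.32 → $3,069.39
Total COGS = $1,878.25 + $3,407.43 + $3,069.39 = $8,355.07
Ending inventory (cost pool remaining) = $7,819.93
Check: goods available $16,175.00 = COGS $8,355.07 + ending $7,819.93

Ending inventory = $7,819.93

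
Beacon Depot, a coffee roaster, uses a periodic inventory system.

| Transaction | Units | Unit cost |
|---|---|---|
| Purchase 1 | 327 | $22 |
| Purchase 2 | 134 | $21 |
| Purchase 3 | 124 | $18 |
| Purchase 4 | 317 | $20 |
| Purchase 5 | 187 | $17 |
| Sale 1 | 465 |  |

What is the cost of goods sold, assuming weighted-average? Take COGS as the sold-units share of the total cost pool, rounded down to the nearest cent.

COGS = $9,291.03

Sale 1, sell 465: 465/1089 × $21,759.00 → $9,291.03
Ending inventory (cost pool remaining) = $12,467.97
Check: goods available $21,759.00 = COGS $9,291.03 + ending $12,467.97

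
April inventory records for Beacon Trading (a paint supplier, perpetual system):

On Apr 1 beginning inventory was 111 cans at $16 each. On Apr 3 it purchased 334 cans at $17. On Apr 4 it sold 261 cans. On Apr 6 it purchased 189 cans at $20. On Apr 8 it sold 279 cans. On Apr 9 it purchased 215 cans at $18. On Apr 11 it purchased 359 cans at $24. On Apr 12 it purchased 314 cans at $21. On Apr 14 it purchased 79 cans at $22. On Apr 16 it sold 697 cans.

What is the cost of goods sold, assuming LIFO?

COGS = $25,358

Apr 4, 261 sold [LIFO — newest first]: 261 @ $17 = $4,437
Apr 8, 279 sold [LIFO — newest first]: 189 @ $20 + 73 @ $17 + 17 @ $16 = $5,293
Apr 16, 697 sold [LIFO — newest first]: 79 @ $22 + 314 @ $21 + 304 @ $24 = $15,628
Total COGS = $4,437 + $5,293 + $15,628 = $25,358
Ending inventory: 94 @ $16 + 215 @ $18 + 55 @ $24 = $6,694
Check: goods available $32,052 = COGS $25,358 + ending $6,694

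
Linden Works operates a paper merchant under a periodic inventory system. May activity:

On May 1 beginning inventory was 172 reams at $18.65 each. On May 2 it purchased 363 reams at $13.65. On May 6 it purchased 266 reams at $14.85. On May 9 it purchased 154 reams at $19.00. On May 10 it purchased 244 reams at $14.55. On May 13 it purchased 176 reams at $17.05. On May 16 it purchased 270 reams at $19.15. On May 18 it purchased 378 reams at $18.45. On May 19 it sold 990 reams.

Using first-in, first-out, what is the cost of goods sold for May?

May 19, 990 sold [FIFO — oldest first]: 172 @ $18.65 + 363 @ $13.65 + 266 @ $14.85 + 154 @ $19.00 + 35 @ $14.55 = $15,548.10
Ending inventory: 209 @ $14.55 + 176 @ $17.05 + 270 @ $19.15 + 378 @ $18.45 = $18,186.35

COGS = $15,548.10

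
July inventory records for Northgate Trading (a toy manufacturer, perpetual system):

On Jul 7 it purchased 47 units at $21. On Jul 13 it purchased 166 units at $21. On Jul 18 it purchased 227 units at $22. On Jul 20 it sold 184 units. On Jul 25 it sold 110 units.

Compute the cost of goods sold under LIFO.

Jul 20, 184 sold [LIFO — newest first]: 184 @ $22 = $4,048
Jul 25, 110 sold [LIFO — newest first]: 43 @ $22 + 67 @ $21 = $2,353
Total COGS = $4,048 + $2,353 = $6,401
Ending inventory: 47 @ $21 + 99 @ $21 = $3,066
Check: goods available $9,467 = COGS $6,401 + ending $3,066

COGS = $6,401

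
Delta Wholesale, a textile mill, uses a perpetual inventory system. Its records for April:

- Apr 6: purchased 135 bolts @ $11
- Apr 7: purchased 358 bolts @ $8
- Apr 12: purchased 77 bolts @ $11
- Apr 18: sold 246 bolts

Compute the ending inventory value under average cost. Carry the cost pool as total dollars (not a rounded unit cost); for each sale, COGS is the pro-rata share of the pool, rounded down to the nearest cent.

After Apr 6: 135 on hand, pool $1,485.00 (≈ $11.0000 each)
After Apr 7: 493 on hand, pool $4,349.00 (≈ $8.8215 each)
After Apr 12: 570 on hand, pool $5,196.00 (≈ $9.1158 each)
Apr 18, sell 246: 246/570 × $5,196.00 → $2,242.48
Ending inventory (cost pool remaining) = $2,953.52

Ending inventory = $2,953.52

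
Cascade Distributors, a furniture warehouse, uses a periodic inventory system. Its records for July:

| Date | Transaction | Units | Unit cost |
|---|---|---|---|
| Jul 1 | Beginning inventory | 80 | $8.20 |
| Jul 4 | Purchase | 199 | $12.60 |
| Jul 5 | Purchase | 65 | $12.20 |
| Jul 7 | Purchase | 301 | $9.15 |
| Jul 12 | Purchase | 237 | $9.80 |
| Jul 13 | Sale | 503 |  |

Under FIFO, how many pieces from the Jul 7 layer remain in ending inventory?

142

Jul 13, 503 sold [FIFO — oldest first]: 80 @ $8.20 + 199 @ $12.60 + 65 @ $12.20 + 159 @ $9.15 = $5,411.25
Ending inventory: 142 @ $9.15 + 237 @ $9.80 = $3,621.90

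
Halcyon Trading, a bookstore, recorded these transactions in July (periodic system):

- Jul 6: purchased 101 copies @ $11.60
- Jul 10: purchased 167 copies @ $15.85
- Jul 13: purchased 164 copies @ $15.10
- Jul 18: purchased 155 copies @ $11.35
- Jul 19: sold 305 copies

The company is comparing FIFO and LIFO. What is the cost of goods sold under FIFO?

FIFO COGS: 101 @ $11.60 + 167 @ $15.85 + 37 @ $15.10 = $4,377.25
LIFO COGS: 155 @ $11.35 + 150 @ $15.10 = $4,024.25

COGS = $4,377.25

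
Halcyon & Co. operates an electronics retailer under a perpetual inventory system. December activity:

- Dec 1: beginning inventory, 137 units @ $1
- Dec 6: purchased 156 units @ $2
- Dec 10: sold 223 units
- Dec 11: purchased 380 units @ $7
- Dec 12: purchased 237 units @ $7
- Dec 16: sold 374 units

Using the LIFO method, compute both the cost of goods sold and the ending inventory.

COGS = $2,997; ending inventory = $1,771

Dec 10, 223 sold [LIFO — newest first]: 156 @ $2 + 67 @ $1 = $379
Dec 16, 374 sold [LIFO — newest first]: 237 @ $7 + 137 @ $7 = $2,618
Total COGS = $379 + $2,618 = $2,997
Ending inventory: 70 @ $1 + 243 @ $7 = $1,771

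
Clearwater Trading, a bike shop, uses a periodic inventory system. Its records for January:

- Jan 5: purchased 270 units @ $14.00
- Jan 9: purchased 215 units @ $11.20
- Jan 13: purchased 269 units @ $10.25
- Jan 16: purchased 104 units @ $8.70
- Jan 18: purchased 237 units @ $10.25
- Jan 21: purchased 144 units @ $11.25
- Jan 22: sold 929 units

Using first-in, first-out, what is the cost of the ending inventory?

Ending inventory = $3,321.50

Jan 22, 929 sold [FIFO — oldest first]: 270 @ $14.00 + 215 @ $11.20 + 269 @ $10.25 + 104 @ $8.70 + 71 @ $10.25 = $10,577.80
Ending inventory: 166 @ $10.25 + 144 @ $11.25 = $3,321.50
Check: goods available $13,899.30 = COGS $10,577.80 + ending $3,321.50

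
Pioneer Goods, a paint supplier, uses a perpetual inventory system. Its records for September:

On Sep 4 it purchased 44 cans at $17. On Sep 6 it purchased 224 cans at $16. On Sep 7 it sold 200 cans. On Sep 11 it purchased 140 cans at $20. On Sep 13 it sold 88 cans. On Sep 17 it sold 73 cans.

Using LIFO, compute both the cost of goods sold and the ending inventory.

COGS = $6,336; ending inventory = $796

Sep 7, 200 sold [LIFO — newest first]: 200 @ $16 = $3,200
Sep 13, 88 sold [LIFO — newest first]: 88 @ $20 = $1,760
Sep 17, 73 sold [LIFO — newest first]: 52 @ $20 + 21 @ $16 = $1,376
Total COGS = $3,200 + $1,760 + $1,376 = $6,336
Ending inventory: 44 @ $17 + 3 @ $16 = $796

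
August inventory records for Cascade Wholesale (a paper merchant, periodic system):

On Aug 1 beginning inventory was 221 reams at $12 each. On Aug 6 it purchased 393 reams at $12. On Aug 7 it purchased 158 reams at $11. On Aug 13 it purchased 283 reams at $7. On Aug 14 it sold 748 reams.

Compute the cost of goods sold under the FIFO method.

Aug 14, 748 sold [FIFO — oldest first]: 221 @ $12 + 393 @ $12 + 134 @ $11 = $8,842
Ending inventory: 24 @ $11 + 283 @ $7 = $2,245

COGS = $8,842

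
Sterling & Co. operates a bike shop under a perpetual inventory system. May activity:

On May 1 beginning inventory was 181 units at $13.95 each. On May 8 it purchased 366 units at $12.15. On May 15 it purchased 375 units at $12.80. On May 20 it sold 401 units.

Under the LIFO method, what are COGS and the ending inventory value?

COGS = $5,115.90; ending inventory = $6,655.95

May 20, 401 sold [LIFO — newest first]: 375 @ $12.80 + 26 @ $12.15 = $5,115.90
Ending inventory: 181 @ $13.95 + 340 @ $12.15 = $6,655.95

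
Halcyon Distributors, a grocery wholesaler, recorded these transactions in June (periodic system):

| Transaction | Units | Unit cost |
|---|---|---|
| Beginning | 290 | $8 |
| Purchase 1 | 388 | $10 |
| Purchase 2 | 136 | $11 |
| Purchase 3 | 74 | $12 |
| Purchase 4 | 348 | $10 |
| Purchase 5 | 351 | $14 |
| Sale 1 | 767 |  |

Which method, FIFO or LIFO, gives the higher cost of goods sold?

FIFO COGS: 290 @ $8 + 388 @ $10 + 89 @ $11 = $7,179
LIFO COGS: 351 @ $14 + 348 @ $10 + 68 @ $12 = $9,210

LIFO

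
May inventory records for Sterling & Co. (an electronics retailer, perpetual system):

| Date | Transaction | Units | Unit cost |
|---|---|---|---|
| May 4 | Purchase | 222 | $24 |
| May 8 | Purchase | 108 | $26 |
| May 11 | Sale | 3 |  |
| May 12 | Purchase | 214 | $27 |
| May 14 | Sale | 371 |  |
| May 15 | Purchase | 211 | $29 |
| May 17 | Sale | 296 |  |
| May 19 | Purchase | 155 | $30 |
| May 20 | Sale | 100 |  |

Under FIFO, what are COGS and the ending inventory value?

May 11, 3 sold [FIFO — oldest first]: 3 @ $24 = $72
May 14, 371 sold [FIFO — oldest first]: 219 @ $24 + 108 @ $26 + 44 @ $27 = $9,252
May 17, 296 sold [FIFO — oldest first]: 170 @ $27 + 126 @ $29 = $8,244
May 20, 100 sold [FIFO — oldest first]: 85 @ $29 + 15 @ $30 = $2,915
Total COGS = $72 + $9,252 + $8,244 + $2,915 = $20,483
Ending inventory: 140 @ $30 = $4,200

COGS = $20,483; ending inventory = $4,200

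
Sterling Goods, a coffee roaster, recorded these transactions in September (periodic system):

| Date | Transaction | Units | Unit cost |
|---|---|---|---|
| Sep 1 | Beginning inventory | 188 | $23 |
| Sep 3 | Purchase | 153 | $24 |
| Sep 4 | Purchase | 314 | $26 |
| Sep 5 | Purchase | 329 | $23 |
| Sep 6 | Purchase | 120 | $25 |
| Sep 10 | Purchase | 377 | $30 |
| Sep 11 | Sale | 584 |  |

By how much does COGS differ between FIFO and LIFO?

$1,997

FIFO COGS: 188 @ $23 + 153 @ $24 + 243 @ $26 = $14,314
LIFO COGS: 377 @ $30 + 120 @ $25 + 87 @ $23 = $16,311
Difference = |$14,314 − $16,311| = $1,997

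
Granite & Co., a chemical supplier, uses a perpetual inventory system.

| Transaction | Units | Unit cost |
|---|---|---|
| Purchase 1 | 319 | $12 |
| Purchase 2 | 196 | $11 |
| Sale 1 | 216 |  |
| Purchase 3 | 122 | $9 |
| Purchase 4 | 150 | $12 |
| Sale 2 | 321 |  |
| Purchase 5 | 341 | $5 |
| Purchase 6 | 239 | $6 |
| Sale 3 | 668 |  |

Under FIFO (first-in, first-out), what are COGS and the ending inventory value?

Sale 1 (216) [FIFO — oldest first]: 216 @ $12 = $2,592
Sale 2 (321) [FIFO — oldest first]: 103 @ $12 + 196 @ $11 + 22 @ $9 = $3,590
Sale 3 (668) [FIFO — oldest first]: 100 @ $9 + 150 @ $12 + 341 @ $5 + 77 @ $6 = $4,867
Total COGS = $2,592 + $3,590 + $4,867 = $11,049
Ending inventory: 162 @ $6 = $972

COGS = $11,049; ending inventory = $972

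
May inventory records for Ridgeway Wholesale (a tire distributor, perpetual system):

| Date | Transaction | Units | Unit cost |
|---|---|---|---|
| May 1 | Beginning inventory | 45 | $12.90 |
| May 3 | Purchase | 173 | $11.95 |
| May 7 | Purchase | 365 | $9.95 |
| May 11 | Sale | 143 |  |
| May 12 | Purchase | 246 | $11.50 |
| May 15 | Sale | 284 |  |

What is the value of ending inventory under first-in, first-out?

Ending inventory = $4,381.20

May 11, 143 sold [FIFO — oldest first]: 45 @ $12.90 + 98 @ $11.95 = $1,751.60
May 15, 284 sold [FIFO — oldest first]: 75 @ $11.95 + 209 @ $9.95 = $2,975.80
Total COGS = $1,751.60 + $2,975.80 = $4,727.40
Ending inventory: 156 @ $9.95 + 246 @ $11.50 = $4,381.20
Check: goods available $9,108.60 = COGS $4,727.40 + ending $4,381.20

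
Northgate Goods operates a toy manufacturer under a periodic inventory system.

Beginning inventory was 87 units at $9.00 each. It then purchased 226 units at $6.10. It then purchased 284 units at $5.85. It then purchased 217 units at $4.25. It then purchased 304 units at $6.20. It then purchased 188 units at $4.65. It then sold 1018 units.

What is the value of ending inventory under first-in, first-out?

Sale 1 (1018) [FIFO — oldest first]: 87 @ $9.00 + 226 @ $6.10 + 284 @ $5.85 + 217 @ $4.25 + 204 @ $6.20 = $6,010.05
Ending inventory: 100 @ $6.20 + 188 @ $4.65 = $1,494.20
Check: goods available $7,504.25 = COGS $6,010.05 + ending $1,494.20

Ending inventory = $1,494.20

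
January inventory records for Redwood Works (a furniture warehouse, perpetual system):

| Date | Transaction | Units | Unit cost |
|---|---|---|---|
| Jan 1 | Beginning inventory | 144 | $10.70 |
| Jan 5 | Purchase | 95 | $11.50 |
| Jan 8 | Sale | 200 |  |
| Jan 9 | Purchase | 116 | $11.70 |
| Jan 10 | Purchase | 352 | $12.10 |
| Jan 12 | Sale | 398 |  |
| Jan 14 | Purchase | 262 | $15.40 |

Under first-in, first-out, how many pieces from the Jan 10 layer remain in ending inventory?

109

Jan 8, 200 sold [FIFO — oldest first]: 144 @ $10.70 + 56 @ $11.50 = $2,184.80
Jan 12, 398 sold [FIFO — oldest first]: 39 @ $11.50 + 116 @ $11.70 + 243 @ $12.10 = $4,746.00
Total COGS = $2,184.80 + $4,746.00 = $6,930.80
Ending inventory: 109 @ $12.10 + 262 @ $15.40 = $5,353.70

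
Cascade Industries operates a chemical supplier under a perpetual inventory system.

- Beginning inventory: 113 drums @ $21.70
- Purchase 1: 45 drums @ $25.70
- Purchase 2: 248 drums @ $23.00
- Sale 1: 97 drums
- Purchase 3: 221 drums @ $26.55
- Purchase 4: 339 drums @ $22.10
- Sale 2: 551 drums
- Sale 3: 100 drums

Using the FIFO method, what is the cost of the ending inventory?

Sale 1 (97) [FIFO — oldest first]: 97 @ $21.70 = $2,104.90
Sale 2 (551) [FIFO — oldest first]: 16 @ $21.70 + 45 @ $25.70 + 248 @ $23.00 + 221 @ $26.55 + 21 @ $22.10 = $13,539.35
Sale 3 (100) [FIFO — oldest first]: 100 @ $22.10 = $2,210.00
Total COGS = $2,104.90 + $13,539.35 + $2,210.00 = $17,854.25
Ending inventory: 218 @ $22.10 = $4,817.80
Check: goods available $22,672.05 = COGS $17,854.25 + ending $4,817.80

Ending inventory = $4,817.80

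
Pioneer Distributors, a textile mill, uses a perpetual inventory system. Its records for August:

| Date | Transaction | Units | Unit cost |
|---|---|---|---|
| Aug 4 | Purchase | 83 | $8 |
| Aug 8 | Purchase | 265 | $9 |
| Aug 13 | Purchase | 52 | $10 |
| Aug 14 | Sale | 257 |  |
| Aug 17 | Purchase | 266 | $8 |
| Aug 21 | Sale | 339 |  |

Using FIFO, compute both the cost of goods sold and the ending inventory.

Aug 14, 257 sold [FIFO — oldest first]: 83 @ $8 + 174 @ $9 = $2,230
Aug 21, 339 sold [FIFO — oldest first]: 91 @ $9 + 52 @ $10 + 196 @ $8 = $2,907
Total COGS = $2,230 + $2,907 = $5,137
Ending inventory: 70 @ $8 = $560
Check: goods available $5,697 = COGS $5,137 + ending $560

COGS = $5,137; ending inventory = $560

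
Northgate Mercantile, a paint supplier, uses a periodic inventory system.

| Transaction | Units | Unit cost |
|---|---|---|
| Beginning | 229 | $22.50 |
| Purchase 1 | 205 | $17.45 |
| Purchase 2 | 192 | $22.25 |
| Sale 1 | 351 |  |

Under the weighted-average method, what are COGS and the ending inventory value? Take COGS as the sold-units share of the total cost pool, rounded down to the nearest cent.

COGS = $7,290.11; ending inventory = $5,711.64

Sale 1, sell 351: 351/626 × $13,001.75 → $7,290.11
Ending inventory (cost pool remaining) = $5,711.64
Check: goods available $13,001.75 = COGS $7,290.11 + ending $5,711.64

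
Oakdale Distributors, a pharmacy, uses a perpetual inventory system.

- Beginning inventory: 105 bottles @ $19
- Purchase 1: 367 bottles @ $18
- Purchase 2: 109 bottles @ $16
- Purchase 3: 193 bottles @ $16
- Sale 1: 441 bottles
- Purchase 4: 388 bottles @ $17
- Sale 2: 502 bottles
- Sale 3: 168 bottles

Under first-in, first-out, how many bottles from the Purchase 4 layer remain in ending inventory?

51

Sale 1 (441) [FIFO — oldest first]: 105 @ $19 + 336 @ $18 = $8,043
Sale 2 (502) [FIFO — oldest first]: 31 @ $18 + 109 @ $16 + 193 @ $16 + 169 @ $17 = $8,263
Sale 3 (168) [FIFO — oldest first]: 168 @ $17 = $2,856
Total COGS = $8,043 + $8,263 + $2,856 = $19,162
Ending inventory: 51 @ $17 = $867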